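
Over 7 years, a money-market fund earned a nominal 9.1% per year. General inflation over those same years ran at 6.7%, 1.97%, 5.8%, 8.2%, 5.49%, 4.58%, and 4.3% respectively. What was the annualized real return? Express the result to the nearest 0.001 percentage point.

Cumulative inflation factor: 1.067 × 1.0197 × 1.058 × 1.082 × 1.0549 × 1.0458 × 1.043 ≈ 1.43316.
Nominal growth factor: 1.83981. Real growth factor = 1.83981 / 1.43316 ≈ 1.28375.
Annualized: 1.28375^(1/7) − 1 ≈ 0.03633.

3.633%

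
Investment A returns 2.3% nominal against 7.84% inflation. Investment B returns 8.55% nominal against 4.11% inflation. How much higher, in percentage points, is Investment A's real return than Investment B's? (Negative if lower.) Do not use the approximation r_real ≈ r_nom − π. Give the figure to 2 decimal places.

-9.40

Investment A real return: 1.023/1.0784 − 1 = -5.137%.
Investment B real return: 1.0855/1.0411 − 1 = 4.265%.
Difference: -5.137 − 4.265 = -9.402 pp.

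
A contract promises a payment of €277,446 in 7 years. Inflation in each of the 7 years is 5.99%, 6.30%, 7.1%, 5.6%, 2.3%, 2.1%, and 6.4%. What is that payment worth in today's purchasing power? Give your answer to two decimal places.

Price-level factor over 7 years: 1.0599 × 1.0630 × 1.071 × 1.056 × 1.023 × 1.021 × 1.064 ≈ 1.4161020434.
Purchasing power today: €277,446 divided by that factor.

€195,922.32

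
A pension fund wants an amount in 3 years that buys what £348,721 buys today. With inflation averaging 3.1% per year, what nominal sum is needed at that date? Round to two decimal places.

Cumulative price-level factor: (1+3.1%)^3 = 1.095912791.
Multiplying £348,721 by the price-level factor gives the future nominal sum.

£382,167.80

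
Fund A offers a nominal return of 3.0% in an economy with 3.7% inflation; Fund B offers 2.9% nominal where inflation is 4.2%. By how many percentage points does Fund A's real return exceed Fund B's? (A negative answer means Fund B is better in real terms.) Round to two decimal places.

Fund A real return: 1.030/1.037 − 1 = -0.675%.
Fund B real return: 1.029/1.042 − 1 = -1.248%.
Difference: -0.675 − (-1.248) = 0.573 pp.

0.57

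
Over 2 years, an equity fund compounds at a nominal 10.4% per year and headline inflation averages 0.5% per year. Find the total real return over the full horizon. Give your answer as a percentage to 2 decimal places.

20.67%

The annual real rate is (1+10.4%)/(1+0.5%) − 1 = 9.8507%.
Compounded over 2 years: (1 + 0.098507)^2 − 1 ≈ 0.20672.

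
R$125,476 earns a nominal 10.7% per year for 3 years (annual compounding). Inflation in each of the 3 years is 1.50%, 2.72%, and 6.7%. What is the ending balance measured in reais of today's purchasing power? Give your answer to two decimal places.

Nominal value at maturity: R$125,476 × (1 + 10.7%)^3 ≈ R$170,217.23.
Price-level factor over 3 years: 1.0150 × 1.0272 × 1.067 = 1.112462736.
The maturity value deflated by that factor is the answer in today's purchasing power.

R$153,009.38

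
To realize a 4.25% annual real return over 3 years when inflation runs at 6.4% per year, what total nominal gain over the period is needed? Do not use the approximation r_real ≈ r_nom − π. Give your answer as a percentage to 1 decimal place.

36.5%

Required annual nominal rate: (1+4.25%)(1+6.4%) − 1 = 10.922%.
Cumulative over 3 years: (1 + 0.10922)^3 − 1 ≈ 0.36475.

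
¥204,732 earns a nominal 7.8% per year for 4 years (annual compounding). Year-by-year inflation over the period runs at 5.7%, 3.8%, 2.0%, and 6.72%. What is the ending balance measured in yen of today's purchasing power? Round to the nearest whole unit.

Nominal value at maturity: ¥204,732 × (1 + 7.8%)^4 ≈ ¥276,478.
Price-level factor over 4 years: 1.057 × 1.038 × 1.020 × 1.0672 ≈ 1.1943134663.
The maturity value deflated by that factor is the answer in today's purchasing power.

¥231,495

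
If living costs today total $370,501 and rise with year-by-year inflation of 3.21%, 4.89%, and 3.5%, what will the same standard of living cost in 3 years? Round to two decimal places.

Cumulative price-level factor: 1.0321 × 1.0489 × 1.035 ≈ 1.1204596292.
Multiplying $370,501 by the price-level factor gives the future nominal sum.

$415,131.41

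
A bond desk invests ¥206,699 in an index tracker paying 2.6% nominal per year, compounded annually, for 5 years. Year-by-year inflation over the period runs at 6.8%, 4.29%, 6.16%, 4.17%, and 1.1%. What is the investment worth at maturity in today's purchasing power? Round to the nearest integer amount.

Nominal value at maturity: ¥206,699 × (1 + 2.6%)^5 ≈ ¥235,004.
Price-level factor over 5 years: 1.068 × 1.0429 × 1.0616 × 1.0417 × 1.011 ≈ 1.2452846929.
Dividing the nominal maturity value by the price-level factor gives the value in today's money.

¥188,715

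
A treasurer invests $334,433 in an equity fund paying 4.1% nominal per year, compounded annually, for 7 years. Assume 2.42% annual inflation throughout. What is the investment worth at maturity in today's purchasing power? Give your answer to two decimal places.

Nominal value at maturity: $334,433 × (1 + 4.1%)^7 ≈ $443,061.72.
Price-level factor over 7 years: (1 + 2.42%)^7 ≈ 1.1822066569.
The maturity value deflated by that factor is the answer in today's purchasing power.

$374,775.19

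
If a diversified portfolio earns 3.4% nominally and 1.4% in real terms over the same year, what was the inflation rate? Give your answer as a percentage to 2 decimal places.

From (1+r_nom) = (1+r_real)(1+π), we get 1+π = (1 + 3.4%)/(1 + 1.4%) = 1.034/1.014 ≈ 1.01972.
So π ≈ 1.9724%.

1.97%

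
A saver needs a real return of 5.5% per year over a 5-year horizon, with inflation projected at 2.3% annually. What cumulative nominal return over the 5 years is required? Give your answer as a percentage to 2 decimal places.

Required annual nominal rate: (1+5.5%)(1+2.3%) − 1 = 7.9265%.
Cumulative over 5 years: (1 + 0.079265)^5 − 1 ≈ 0.46434.

46.43%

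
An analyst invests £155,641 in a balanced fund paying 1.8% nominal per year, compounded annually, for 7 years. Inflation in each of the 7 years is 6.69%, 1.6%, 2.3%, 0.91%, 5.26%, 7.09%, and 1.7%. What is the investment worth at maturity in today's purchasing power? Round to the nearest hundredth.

Nominal value at maturity: £155,641 × (1 + 1.8%)^7 ≈ £176,343.09.
Price-level factor over 7 years: 1.0669 × 1.016 × 1.023 × 1.0091 × 1.0526 × 1.0709 × 1.017 ≈ 1.2828045750.
The maturity value deflated by that factor is the answer in today's purchasing power.

£137,466.84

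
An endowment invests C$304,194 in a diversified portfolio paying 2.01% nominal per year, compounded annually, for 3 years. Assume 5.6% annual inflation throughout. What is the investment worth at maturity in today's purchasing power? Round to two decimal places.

Nominal value at maturity: C$304,194 × (1 + 2.01%)^3 ≈ C$322,908.06.
Price-level factor over 3 years: (1 + 5.6%)^3 = 1.177583616.
Dividing the nominal maturity value by the price-level factor gives the value in today's money.

C$274,212.43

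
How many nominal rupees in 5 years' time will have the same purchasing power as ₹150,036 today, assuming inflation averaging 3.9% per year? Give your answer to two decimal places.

₹181,665.82

Cumulative price-level factor: (1+3.9%)^5 ≈ 1.2108148474.
The nominal amount required is ₹150,036 scaled up by that factor.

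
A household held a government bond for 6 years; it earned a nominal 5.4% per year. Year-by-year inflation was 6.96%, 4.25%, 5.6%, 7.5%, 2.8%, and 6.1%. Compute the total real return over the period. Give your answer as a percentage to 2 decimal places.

-0.70%

Cumulative inflation factor: 1.0696 × 1.0425 × 1.056 × 1.075 × 1.028 × 1.061 ≈ 1.38063.
Nominal growth factor: 1.37102. Real growth factor = 1.37102 / 1.38063 ≈ 0.99304.
Total real return ≈ -0.6963%.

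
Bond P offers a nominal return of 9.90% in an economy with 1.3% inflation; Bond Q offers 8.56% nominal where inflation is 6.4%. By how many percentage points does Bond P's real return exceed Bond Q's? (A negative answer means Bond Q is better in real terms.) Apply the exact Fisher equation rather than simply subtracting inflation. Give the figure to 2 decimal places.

6.46

Bond P real return: 1.0990/1.013 − 1 = 8.490%.
Bond Q real return: 1.0856/1.064 − 1 = 2.030%.
Difference: 8.490 − 2.030 = 6.460 pp.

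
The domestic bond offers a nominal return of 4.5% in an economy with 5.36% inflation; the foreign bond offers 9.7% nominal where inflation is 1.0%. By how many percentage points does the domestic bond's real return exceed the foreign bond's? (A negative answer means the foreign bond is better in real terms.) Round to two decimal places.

The domestic bond real return: 1.045/1.0536 − 1 = -0.816%.
The foreign bond real return: 1.097/1.010 − 1 = 8.614%.
Difference: -0.816 − 8.614 = -9.430 pp.

-9.43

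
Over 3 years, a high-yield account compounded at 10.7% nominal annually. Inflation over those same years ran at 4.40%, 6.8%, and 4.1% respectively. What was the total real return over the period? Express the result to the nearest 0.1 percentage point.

16.9%

Cumulative inflation factor: 1.0440 × 1.068 × 1.041 ≈ 1.16071.
Nominal growth factor: 1.35657. Real growth factor = 1.35657 / 1.16071 ≈ 1.16875.
Total real return ≈ 16.8747%.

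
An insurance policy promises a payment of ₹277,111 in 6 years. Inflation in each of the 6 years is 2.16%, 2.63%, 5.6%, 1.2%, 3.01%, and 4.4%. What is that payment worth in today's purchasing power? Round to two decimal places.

Price-level factor over 6 years: 1.0216 × 1.0263 × 1.056 × 1.012 × 1.0301 × 1.044 ≈ 1.2049791428.
Purchasing power today: ₹277,111 divided by that factor.

₹229,971.62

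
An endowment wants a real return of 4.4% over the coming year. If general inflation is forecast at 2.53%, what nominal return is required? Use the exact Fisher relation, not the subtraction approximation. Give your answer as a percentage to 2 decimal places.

7.04%

By the Fisher equation, 1 + r_nom = (1 + 4.4%)(1 + 2.53%) = 1.044 × 1.0253 = 1.0704132.
So r_nom = 7.04132%.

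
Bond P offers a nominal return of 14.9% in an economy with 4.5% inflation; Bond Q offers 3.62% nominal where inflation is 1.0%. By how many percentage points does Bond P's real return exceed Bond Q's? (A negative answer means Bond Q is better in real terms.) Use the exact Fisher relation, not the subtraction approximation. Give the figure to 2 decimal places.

7.36

Bond P real return: 1.149/1.045 − 1 = 9.952%.
Bond Q real return: 1.0362/1.010 − 1 = 2.594%.
Difference: 9.952 − 2.594 = 7.358 pp.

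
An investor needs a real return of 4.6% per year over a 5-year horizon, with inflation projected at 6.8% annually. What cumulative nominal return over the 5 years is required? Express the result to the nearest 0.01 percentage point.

73.99%

Required annual nominal rate: (1+4.6%)(1+6.8%) − 1 = 11.7128%.
Cumulative over 5 years: (1 + 0.117128)^5 − 1 ≈ 0.73986.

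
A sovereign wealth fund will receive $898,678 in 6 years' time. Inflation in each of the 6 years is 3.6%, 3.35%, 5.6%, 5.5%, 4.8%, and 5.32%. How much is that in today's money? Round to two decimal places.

$682,567.12

Price-level factor over 6 years: 1.036 × 1.0335 × 1.056 × 1.055 × 1.048 × 1.0532 ≈ 1.3166148443.
Purchasing power today: $898,678 divided by that factor.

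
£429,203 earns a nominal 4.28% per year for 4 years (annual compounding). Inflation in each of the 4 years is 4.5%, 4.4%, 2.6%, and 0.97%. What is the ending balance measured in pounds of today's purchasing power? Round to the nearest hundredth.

Nominal value at maturity: £429,203 × (1 + 4.28%)^4 ≈ £507,535.98.
Price-level factor over 4 years: 1.045 × 1.044 × 1.026 × 1.0097 ≈ 1.1302031312.
Dividing the nominal maturity value by the price-level factor gives the value in today's money.

£449,066.16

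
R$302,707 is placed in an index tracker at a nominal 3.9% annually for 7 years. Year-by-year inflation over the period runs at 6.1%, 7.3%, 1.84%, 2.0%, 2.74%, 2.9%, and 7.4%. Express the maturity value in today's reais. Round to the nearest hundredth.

R$294,671.69

Nominal value at maturity: R$302,707 × (1 + 3.9%)^7 ≈ R$395,668.34.
Price-level factor over 7 years: 1.061 × 1.073 × 1.0184 × 1.020 × 1.0274 × 1.029 × 1.074 ≈ 1.3427429654.
The maturity value deflated by that factor is the answer in today's purchasing power.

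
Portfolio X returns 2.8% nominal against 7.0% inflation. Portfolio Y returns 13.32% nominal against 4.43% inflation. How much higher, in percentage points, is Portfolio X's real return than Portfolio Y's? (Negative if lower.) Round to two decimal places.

-12.44

Portfolio X real return: 1.028/1.070 − 1 = -3.925%.
Portfolio Y real return: 1.1332/1.0443 − 1 = 8.513%.
Difference: -3.925 − 8.513 = -12.438 pp.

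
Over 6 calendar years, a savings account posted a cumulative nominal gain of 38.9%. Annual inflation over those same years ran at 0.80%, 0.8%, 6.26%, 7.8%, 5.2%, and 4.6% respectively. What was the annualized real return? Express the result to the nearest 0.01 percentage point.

Cumulative inflation factor: 1.0080 × 1.008 × 1.0626 × 1.078 × 1.052 × 1.046 ≈ 1.28073.
Nominal growth factor: 1.38900. Real growth factor = 1.38900 / 1.28073 ≈ 1.08454.
Annualized: 1.08454^(1/6) − 1 ≈ 0.01362.

1.36%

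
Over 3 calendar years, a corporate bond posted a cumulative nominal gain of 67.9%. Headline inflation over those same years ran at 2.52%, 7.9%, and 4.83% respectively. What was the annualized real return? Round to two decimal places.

Cumulative inflation factor: 1.0252 × 1.079 × 1.0483 ≈ 1.15962.
Nominal growth factor: 1.67900. Real growth factor = 1.67900 / 1.15962 ≈ 1.44789.
Annualized: 1.44789^(1/3) − 1 ≈ 0.13130.

13.13%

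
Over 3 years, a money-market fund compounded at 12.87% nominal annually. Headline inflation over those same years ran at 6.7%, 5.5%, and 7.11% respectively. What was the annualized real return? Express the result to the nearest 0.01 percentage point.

Cumulative inflation factor: 1.067 × 1.055 × 1.0711 ≈ 1.20572.
Nominal growth factor: 1.43792. Real growth factor = 1.43792 / 1.20572 ≈ 1.19258.
Annualized: 1.19258^(1/3) − 1 ≈ 0.06046.

6.05%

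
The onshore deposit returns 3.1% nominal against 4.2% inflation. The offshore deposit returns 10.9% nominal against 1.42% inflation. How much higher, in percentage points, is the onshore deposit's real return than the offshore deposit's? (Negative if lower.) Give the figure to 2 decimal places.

The onshore deposit real return: 1.031/1.042 − 1 = -1.056%.
The offshore deposit real return: 1.109/1.0142 − 1 = 9.347%.
Difference: -1.056 − 9.347 = -10.403 pp.

-10.40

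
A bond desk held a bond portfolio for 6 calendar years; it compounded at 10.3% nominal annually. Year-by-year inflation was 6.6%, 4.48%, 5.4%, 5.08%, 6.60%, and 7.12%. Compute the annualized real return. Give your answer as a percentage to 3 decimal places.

4.179%

Cumulative inflation factor: 1.066 × 1.0448 × 1.054 × 1.0508 × 1.0660 × 1.0712 ≈ 1.40857.
Nominal growth factor: 1.80075. Real growth factor = 1.80075 / 1.40857 ≈ 1.27842.
Annualized: 1.27842^(1/6) − 1 ≈ 0.04179.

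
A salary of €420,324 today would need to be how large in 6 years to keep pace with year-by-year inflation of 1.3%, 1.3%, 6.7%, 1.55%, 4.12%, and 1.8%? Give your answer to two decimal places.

€495,369.61

Cumulative price-level factor: 1.013 × 1.013 × 1.067 × 1.0155 × 1.0412 × 1.018 ≈ 1.1785423016.
The nominal amount required is €420,324 scaled up by that factor.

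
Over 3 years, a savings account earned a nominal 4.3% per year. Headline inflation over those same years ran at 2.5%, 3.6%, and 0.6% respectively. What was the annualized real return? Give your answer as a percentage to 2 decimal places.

2.03%

Cumulative inflation factor: 1.025 × 1.036 × 1.006 ≈ 1.06827.
Nominal growth factor: 1.13463. Real growth factor = 1.13463 / 1.06827 ≈ 1.06211.
Annualized: 1.06211^(1/3) − 1 ≈ 0.02029.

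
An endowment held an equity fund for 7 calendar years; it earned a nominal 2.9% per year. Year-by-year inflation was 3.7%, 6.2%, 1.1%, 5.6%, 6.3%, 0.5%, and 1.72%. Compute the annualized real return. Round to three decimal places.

Cumulative inflation factor: 1.037 × 1.062 × 1.011 × 1.056 × 1.063 × 1.005 × 1.0172 ≈ 1.27769.
Nominal growth factor: 1.22154. Real growth factor = 1.22154 / 1.27769 ≈ 0.95606.
Annualized: 0.95606^(1/7) − 1 ≈ -0.00640.

-0.640%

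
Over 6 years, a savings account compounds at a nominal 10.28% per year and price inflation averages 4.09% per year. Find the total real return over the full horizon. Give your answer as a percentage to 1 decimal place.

The annual real rate is (1+10.28%)/(1+4.09%) − 1 = 5.9468%.
Compounded over 6 years: (1 + 0.059468)^6 − 1 ≈ 0.41425.

41.4%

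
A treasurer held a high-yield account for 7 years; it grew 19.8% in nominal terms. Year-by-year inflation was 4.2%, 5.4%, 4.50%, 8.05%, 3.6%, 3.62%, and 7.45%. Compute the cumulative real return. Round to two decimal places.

Cumulative inflation factor: 1.042 × 1.054 × 1.0450 × 1.0805 × 1.036 × 1.0362 × 1.0745 ≈ 1.43041.
Nominal growth factor: 1.19800. Real growth factor = 1.19800 / 1.43041 ≈ 0.83752.
Total real return ≈ -16.2475%.

-16.25%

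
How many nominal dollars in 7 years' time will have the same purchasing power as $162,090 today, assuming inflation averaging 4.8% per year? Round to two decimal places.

$225,053.20

Cumulative price-level factor: (1+4.8%)^7 ≈ 1.3884459516.
The nominal amount required is $162,090 scaled up by that factor.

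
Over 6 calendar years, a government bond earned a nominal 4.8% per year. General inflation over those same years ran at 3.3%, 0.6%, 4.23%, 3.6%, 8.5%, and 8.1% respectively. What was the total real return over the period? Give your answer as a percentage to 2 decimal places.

Cumulative inflation factor: 1.033 × 1.006 × 1.0423 × 1.036 × 1.085 × 1.081 ≈ 1.31615.
Nominal growth factor: 1.32485. Real growth factor = 1.32485 / 1.31615 ≈ 1.00661.
Total real return ≈ 0.6611%.

0.66%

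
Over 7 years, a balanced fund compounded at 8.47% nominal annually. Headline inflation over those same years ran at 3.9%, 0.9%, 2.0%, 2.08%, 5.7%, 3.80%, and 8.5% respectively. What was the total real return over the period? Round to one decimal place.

Cumulative inflation factor: 1.039 × 1.009 × 1.020 × 1.0208 × 1.057 × 1.0380 × 1.085 ≈ 1.29942.
Nominal growth factor: 1.76672. Real growth factor = 1.76672 / 1.29942 ≈ 1.35962.
Total real return ≈ 35.9621%.

36.0%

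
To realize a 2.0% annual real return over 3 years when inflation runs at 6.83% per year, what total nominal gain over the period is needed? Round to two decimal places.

29.38%

Required annual nominal rate: (1+2.0%)(1+6.83%) − 1 = 8.9666%.
Cumulative over 3 years: (1 + 0.089666)^3 − 1 ≈ 0.29384.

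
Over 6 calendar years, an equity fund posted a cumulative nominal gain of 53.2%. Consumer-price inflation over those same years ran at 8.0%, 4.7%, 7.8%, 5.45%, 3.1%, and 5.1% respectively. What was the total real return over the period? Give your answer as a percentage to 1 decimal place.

10.0%

Cumulative inflation factor: 1.080 × 1.047 × 1.078 × 1.0545 × 1.031 × 1.051 ≈ 1.39283.
Nominal growth factor: 1.53200. Real growth factor = 1.53200 / 1.39283 ≈ 1.09992.
Total real return ≈ 9.9921%.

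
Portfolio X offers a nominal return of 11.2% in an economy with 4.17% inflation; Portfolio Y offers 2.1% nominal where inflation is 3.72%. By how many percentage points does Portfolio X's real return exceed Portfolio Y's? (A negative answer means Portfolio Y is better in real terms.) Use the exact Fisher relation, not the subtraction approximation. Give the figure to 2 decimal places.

Portfolio X real return: 1.112/1.0417 − 1 = 6.749%.
Portfolio Y real return: 1.021/1.0372 − 1 = -1.562%.
Difference: 6.749 − (-1.562) = 8.311 pp.

8.31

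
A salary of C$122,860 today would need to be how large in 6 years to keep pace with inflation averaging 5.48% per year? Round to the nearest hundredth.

Cumulative price-level factor: (1+5.48%)^6 ≈ 1.3772751979.
Multiplying C$122,860 by the price-level factor gives the future nominal sum.

C$169,212.03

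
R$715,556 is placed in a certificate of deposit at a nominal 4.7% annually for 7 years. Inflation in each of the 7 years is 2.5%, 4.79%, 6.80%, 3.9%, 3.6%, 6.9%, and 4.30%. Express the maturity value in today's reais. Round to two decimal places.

Nominal value at maturity: R$715,556 × (1 + 4.7%)^7 ≈ R$986,893.75.
Price-level factor over 7 years: 1.025 × 1.0479 × 1.0680 × 1.039 × 1.036 × 1.069 × 1.0430 ≈ 1.3767410917.
Dividing the nominal maturity value by the price-level factor gives the value in today's money.

R$716,833.22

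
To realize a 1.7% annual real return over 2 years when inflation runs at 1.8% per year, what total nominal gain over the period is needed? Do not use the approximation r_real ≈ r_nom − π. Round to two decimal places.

Required annual nominal rate: (1+1.7%)(1+1.8%) − 1 = 3.5306%.
Cumulative over 2 years: (1 + 0.035306)^2 − 1 ≈ 0.07186.

7.19%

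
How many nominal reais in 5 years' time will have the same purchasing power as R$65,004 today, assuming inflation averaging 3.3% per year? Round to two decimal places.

Cumulative price-level factor: (1+3.3%)^5 ≈ 1.1762553387.
The nominal amount required is R$65,004 scaled up by that factor.

R$76,461.30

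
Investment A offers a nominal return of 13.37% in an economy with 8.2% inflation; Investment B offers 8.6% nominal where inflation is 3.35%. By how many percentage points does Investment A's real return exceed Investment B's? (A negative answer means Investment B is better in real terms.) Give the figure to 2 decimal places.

-0.30

Investment A real return: 1.1337/1.082 − 1 = 4.778%.
Investment B real return: 1.086/1.0335 − 1 = 5.080%.
Difference: 4.778 − 5.080 = -0.302 pp.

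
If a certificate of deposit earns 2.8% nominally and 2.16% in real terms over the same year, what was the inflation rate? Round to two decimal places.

From (1+r_nom) = (1+r_real)(1+π), we get 1+π = (1 + 2.8%)/(1 + 2.16%) = 1.028/1.0216 ≈ 1.00626.
So π ≈ 0.6265%.

0.63%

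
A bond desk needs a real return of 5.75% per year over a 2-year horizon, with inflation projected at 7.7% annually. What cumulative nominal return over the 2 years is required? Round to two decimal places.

29.72%

Required annual nominal rate: (1+5.75%)(1+7.7%) − 1 = 13.89275%.
Cumulative over 2 years: (1 + 0.1389275)^2 − 1 ≈ 0.29716.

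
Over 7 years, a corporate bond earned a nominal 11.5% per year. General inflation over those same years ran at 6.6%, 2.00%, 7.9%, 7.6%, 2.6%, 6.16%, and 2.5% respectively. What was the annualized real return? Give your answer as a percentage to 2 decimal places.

Cumulative inflation factor: 1.066 × 1.0200 × 1.079 × 1.076 × 1.026 × 1.0616 × 1.025 ≈ 1.40936.
Nominal growth factor: 2.14252. Real growth factor = 2.14252 / 1.40936 ≈ 1.52020.
Annualized: 1.52020^(1/7) − 1 ≈ 0.06166.

6.17%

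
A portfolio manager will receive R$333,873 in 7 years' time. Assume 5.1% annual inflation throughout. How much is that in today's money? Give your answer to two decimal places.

Price-level factor over 7 years: (1 + 5.1%)^7 ≈ 1.4165079366.
Purchasing power today: R$333,873 divided by that factor.

R$235,701.47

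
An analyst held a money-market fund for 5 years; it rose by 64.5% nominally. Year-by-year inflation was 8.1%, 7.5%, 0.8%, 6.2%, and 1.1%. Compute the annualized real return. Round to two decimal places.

Cumulative inflation factor: 1.081 × 1.075 × 1.008 × 1.062 × 1.011 ≈ 1.25768.
Nominal growth factor: 1.64500. Real growth factor = 1.64500 / 1.25768 ≈ 1.30796.
Annualized: 1.30796^(1/5) − 1 ≈ 0.05516.

5.52%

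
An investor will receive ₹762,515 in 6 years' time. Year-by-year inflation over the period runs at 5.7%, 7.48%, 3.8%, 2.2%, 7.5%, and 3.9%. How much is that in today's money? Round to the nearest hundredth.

₹566,465.53

Price-level factor over 6 years: 1.057 × 1.0748 × 1.038 × 1.022 × 1.075 × 1.039 ≈ 1.3460925052.
Purchasing power today: ₹762,515 divided by that factor.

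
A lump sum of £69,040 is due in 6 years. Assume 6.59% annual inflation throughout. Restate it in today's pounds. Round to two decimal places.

£47,076.27

Price-level factor over 6 years: (1 + 6.59%)^6 ≈ 1.4665564127.
Purchasing power today: £69,040 divided by that factor.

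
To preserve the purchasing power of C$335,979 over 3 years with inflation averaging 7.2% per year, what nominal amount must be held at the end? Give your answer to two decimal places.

C$413,901.01

Cumulative price-level factor: (1+7.2%)^3 = 1.231925248.
The nominal amount required is C$335,979 scaled up by that factor.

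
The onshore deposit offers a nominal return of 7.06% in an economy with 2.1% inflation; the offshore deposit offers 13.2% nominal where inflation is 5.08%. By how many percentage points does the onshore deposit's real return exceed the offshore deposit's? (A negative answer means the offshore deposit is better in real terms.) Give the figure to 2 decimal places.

-2.87

The onshore deposit real return: 1.0706/1.021 − 1 = 4.858%.
The offshore deposit real return: 1.132/1.0508 − 1 = 7.727%.
Difference: 4.858 − 7.727 = -2.869 pp.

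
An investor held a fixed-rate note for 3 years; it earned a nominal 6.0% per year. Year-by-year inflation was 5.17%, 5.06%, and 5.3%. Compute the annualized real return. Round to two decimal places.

0.78%

Cumulative inflation factor: 1.0517 × 1.0506 × 1.053 ≈ 1.16348.
Nominal growth factor: 1.19102. Real growth factor = 1.19102 / 1.16348 ≈ 1.02367.
Annualized: 1.02367^(1/3) − 1 ≈ 0.00783.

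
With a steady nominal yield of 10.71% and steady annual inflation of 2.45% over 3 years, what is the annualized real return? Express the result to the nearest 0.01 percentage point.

8.06%

With constant rates the annual real return is the same each year: (1+10.71%)/(1+2.45%) − 1 = 0.08062.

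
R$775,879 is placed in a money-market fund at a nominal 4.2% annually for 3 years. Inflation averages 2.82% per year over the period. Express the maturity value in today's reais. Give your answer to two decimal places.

R$807,540.58

Nominal value at maturity: R$775,879 × (1 + 4.2%)^3 ≈ R$877,803.19.
Price-level factor over 3 years: (1 + 2.82%)^3 ≈ 1.0870081458.
Dividing the nominal maturity value by the price-level factor gives the value in today's money.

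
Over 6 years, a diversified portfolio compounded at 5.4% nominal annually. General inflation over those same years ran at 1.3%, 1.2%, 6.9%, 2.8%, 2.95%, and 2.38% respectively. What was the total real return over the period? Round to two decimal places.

Cumulative inflation factor: 1.013 × 1.012 × 1.069 × 1.028 × 1.0295 × 1.0238 ≈ 1.18741.
Nominal growth factor: 1.37102. Real growth factor = 1.37102 / 1.18741 ≈ 1.15463.
Total real return ≈ 15.4626%.

15.46%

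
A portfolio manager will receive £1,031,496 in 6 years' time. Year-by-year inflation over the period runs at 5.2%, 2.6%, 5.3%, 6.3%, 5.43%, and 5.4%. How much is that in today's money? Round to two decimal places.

Price-level factor over 6 years: 1.052 × 1.026 × 1.053 × 1.063 × 1.0543 × 1.054 ≈ 1.3425471708.
Purchasing power today: £1,031,496 divided by that factor.

£768,312.67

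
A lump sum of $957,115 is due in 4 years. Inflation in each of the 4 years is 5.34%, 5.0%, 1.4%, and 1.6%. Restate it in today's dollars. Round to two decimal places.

$839,943.06

Price-level factor over 4 years: 1.0534 × 1.050 × 1.014 × 1.016 ≈ 1.1394998597.
Purchasing power today: $957,115 divided by that factor.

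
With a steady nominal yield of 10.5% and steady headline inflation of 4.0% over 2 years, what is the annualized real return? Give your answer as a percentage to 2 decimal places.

6.25%

With constant rates the annual real return is the same each year: (1+10.5%)/(1+4.0%) − 1 = 0.06250.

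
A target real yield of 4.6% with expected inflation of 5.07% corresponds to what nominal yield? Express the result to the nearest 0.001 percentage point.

By the Fisher equation, 1 + r_nom = (1 + 4.6%)(1 + 5.07%) = 1.046 × 1.0507 = 1.0990322.
So r_nom = 9.90322%.

9.903%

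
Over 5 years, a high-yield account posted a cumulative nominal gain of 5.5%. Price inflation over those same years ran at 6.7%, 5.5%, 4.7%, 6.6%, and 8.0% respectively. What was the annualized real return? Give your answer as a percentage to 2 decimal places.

-4.91%

Cumulative inflation factor: 1.067 × 1.055 × 1.047 × 1.066 × 1.080 ≈ 1.35689.
Nominal growth factor: 1.05500. Real growth factor = 1.05500 / 1.35689 ≈ 0.77751.
Annualized: 0.77751^(1/5) − 1 ≈ -0.04909.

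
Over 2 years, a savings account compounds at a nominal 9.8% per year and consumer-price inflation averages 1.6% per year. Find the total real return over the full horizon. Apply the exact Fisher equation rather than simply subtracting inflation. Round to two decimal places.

16.79%

The annual real rate is (1+9.8%)/(1+1.6%) − 1 = 8.0709%.
Compounded over 2 years: (1 + 0.080709)^2 − 1 ≈ 0.16793.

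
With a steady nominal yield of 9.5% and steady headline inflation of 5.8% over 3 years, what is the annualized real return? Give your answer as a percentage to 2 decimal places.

With constant rates the annual real return is the same each year: (1+9.5%)/(1+5.8%) − 1 = 0.03497.

3.50%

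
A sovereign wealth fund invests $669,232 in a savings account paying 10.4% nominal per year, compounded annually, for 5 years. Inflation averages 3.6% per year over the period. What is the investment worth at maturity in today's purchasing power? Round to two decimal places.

Nominal value at maturity: $669,232 × (1 + 10.4%)^5 ≈ $1,097,544.32.
Price-level factor over 5 years: (1 + 3.6%)^5 ≈ 1.1934350185.
Dividing the nominal maturity value by the price-level factor gives the value in today's money.

$919,651.51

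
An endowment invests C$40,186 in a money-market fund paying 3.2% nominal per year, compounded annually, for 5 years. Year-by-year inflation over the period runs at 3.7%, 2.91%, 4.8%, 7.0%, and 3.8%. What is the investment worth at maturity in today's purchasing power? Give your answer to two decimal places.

C$37,869.93

Nominal value at maturity: C$40,186 × (1 + 3.2%)^5 ≈ C$47,040.64.
Price-level factor over 5 years: 1.037 × 1.0291 × 1.048 × 1.070 × 1.038 ≈ 1.2421634564.
The maturity value deflated by that factor is the answer in today's purchasing power.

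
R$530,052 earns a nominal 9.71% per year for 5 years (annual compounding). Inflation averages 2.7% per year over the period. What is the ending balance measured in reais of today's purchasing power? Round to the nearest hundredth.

R$737,390.15

Nominal value at maturity: R$530,052 × (1 + 9.71%)^5 ≈ R$842,460.51.
Price-level factor over 5 years: (1 + 2.7%)^5 ≈ 1.1424895016.
Dividing the nominal maturity value by the price-level factor gives the value in today's money.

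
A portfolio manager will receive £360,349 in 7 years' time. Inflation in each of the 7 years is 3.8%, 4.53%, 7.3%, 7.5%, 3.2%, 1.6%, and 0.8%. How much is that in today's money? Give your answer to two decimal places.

£272,422.45

Price-level factor over 7 years: 1.038 × 1.0453 × 1.073 × 1.075 × 1.032 × 1.016 × 1.008 ≈ 1.3227580934.
Purchasing power today: £360,349 divided by that factor.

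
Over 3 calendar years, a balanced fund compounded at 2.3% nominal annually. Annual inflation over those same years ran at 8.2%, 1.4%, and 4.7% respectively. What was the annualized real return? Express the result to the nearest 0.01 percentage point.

-2.32%

Cumulative inflation factor: 1.082 × 1.014 × 1.047 ≈ 1.14871.
Nominal growth factor: 1.07060. Real growth factor = 1.07060 / 1.14871 ≈ 0.93200.
Annualized: 0.93200^(1/3) − 1 ≈ -0.02320.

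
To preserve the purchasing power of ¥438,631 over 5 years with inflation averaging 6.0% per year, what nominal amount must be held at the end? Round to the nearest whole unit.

Cumulative price-level factor: (1+6.0%)^5 = 1.3382255776.
Multiplying ¥438,631 by the price-level factor gives the future nominal sum.

¥586,987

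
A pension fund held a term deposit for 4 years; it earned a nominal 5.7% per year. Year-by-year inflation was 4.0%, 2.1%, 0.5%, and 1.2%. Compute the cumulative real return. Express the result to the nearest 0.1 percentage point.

Cumulative inflation factor: 1.040 × 1.021 × 1.005 × 1.012 ≈ 1.07995.
Nominal growth factor: 1.24825. Real growth factor = 1.24825 / 1.07995 ≈ 1.15583.
Total real return ≈ 15.5831%.

15.6%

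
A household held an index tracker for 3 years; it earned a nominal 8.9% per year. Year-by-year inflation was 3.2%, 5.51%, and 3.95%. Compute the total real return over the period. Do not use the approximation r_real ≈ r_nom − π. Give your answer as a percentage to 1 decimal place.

14.1%

Cumulative inflation factor: 1.032 × 1.0551 × 1.0395 ≈ 1.13187.
Nominal growth factor: 1.29147. Real growth factor = 1.29147 / 1.13187 ≈ 1.14100.
Total real return ≈ 14.1000%.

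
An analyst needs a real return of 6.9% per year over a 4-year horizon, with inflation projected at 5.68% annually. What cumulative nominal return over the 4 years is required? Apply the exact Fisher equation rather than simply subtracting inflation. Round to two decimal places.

62.89%

Required annual nominal rate: (1+6.9%)(1+5.68%) − 1 = 12.97192%.
Cumulative over 4 years: (1 + 0.1297192)^4 − 1 ≈ 0.62885.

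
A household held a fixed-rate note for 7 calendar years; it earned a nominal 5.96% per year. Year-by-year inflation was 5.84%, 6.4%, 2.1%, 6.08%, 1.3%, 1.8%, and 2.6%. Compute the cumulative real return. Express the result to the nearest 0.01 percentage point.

Cumulative inflation factor: 1.0584 × 1.064 × 1.021 × 1.0608 × 1.013 × 1.018 × 1.026 ≈ 1.29049.
Nominal growth factor: 1.49966. Real growth factor = 1.49966 / 1.29049 ≈ 1.16209.
Total real return ≈ 16.2086%.

16.21%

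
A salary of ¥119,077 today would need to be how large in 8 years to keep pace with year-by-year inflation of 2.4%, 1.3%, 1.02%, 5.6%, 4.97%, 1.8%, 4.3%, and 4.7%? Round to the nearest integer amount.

Cumulative price-level factor: 1.024 × 1.013 × 1.0102 × 1.056 × 1.0497 × 1.018 × 1.043 × 1.047 ≈ 1.2912925627.
Multiplying ¥119,077 by the price-level factor gives the future nominal sum.

¥153,763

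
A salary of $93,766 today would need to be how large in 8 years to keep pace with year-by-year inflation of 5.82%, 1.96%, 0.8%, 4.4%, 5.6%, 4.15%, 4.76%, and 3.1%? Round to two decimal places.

Cumulative price-level factor: 1.0582 × 1.0196 × 1.008 × 1.044 × 1.056 × 1.0415 × 1.0476 × 1.031 ≈ 1.3487639896.
Multiplying $93,766 by the price-level factor gives the future nominal sum.

$126,468.20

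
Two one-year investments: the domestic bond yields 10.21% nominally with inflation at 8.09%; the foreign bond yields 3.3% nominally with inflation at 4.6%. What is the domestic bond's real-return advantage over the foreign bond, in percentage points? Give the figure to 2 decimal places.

The domestic bond real return: 1.1021/1.0809 − 1 = 1.961%.
The foreign bond real return: 1.033/1.046 − 1 = -1.243%.
Difference: 1.961 − (-1.243) = 3.204 pp.

3.20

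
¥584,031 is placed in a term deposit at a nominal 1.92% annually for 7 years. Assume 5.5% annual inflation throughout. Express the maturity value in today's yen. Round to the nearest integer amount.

Nominal value at maturity: ¥584,031 × (1 + 1.92%)^7 ≈ ¥667,193.
Price-level factor over 7 years: (1 + 5.5%)^7 ≈ 1.4546791611.
The maturity value deflated by that factor is the answer in today's purchasing power.

¥458,653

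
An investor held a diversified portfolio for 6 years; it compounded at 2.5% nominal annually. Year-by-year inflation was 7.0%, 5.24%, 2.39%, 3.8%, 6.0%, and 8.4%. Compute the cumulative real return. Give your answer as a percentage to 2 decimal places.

-15.67%

Cumulative inflation factor: 1.070 × 1.0524 × 1.0239 × 1.038 × 1.060 × 1.084 ≈ 1.37516.
Nominal growth factor: 1.15969. Real growth factor = 1.15969 / 1.37516 ≈ 0.84331.
Total real return ≈ -15.6688%.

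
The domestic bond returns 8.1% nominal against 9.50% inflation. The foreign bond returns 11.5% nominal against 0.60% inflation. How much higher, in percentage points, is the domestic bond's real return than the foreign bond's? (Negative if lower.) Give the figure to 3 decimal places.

-12.114

The domestic bond real return: 1.081/1.0950 − 1 = -1.2785%.
The foreign bond real return: 1.115/1.0060 − 1 = 10.8350%.
Difference: -1.2785 − 10.8350 = -12.1135 pp.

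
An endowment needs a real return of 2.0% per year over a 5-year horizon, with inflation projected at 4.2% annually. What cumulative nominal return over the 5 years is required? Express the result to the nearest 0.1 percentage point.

35.6%

Required annual nominal rate: (1+2.0%)(1+4.2%) − 1 = 6.284%.
Cumulative over 5 years: (1 + 0.06284)^5 − 1 ≈ 0.35625.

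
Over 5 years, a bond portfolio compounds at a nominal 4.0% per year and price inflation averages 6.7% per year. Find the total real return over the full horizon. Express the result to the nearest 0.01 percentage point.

The annual real rate is (1+4.0%)/(1+6.7%) − 1 = -2.5305%.
Compounded over 5 years: (1 + -0.025305)^5 − 1 ≈ -0.12028.

-12.03%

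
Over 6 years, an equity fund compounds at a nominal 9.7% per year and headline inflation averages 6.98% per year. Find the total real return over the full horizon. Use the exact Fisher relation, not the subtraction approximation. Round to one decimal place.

16.3%

The annual real rate is (1+9.7%)/(1+6.98%) − 1 = 2.5425%.
Compounded over 6 years: (1 + 0.025425)^6 − 1 ≈ 0.16258.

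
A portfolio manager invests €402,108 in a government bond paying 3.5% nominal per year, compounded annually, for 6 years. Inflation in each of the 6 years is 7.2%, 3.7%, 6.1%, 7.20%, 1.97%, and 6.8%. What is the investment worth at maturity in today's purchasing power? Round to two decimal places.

Nominal value at maturity: €402,108 × (1 + 3.5%)^6 ≈ €494,293.40.
Price-level factor over 6 years: 1.072 × 1.037 × 1.061 × 1.0720 × 1.0197 × 1.068 ≈ 1.3769792093.
The maturity value deflated by that factor is the answer in today's purchasing power.

€358,969.40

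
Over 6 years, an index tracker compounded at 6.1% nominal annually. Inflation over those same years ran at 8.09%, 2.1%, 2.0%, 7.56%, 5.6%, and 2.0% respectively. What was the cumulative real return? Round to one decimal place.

9.4%

Cumulative inflation factor: 1.0809 × 1.021 × 1.020 × 1.0756 × 1.056 × 1.020 ≈ 1.30415.
Nominal growth factor: 1.42657. Real growth factor = 1.42657 / 1.30415 ≈ 1.09387.
Total real return ≈ 9.3871%.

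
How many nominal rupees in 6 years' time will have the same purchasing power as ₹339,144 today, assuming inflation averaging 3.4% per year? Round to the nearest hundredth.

₹414,483.62

Cumulative price-level factor: (1+3.4%)^6 ≈ 1.2221463992.
Multiplying ₹339,144 by the price-level factor gives the future nominal sum.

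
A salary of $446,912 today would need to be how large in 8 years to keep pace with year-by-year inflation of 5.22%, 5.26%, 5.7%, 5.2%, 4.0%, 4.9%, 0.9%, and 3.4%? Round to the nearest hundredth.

Cumulative price-level factor: 1.0522 × 1.0526 × 1.057 × 1.052 × 1.040 × 1.049 × 1.009 × 1.034 ≈ 1.4017576108.
Multiplying $446,912 by the price-level factor gives the future nominal sum.

$626,462.30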